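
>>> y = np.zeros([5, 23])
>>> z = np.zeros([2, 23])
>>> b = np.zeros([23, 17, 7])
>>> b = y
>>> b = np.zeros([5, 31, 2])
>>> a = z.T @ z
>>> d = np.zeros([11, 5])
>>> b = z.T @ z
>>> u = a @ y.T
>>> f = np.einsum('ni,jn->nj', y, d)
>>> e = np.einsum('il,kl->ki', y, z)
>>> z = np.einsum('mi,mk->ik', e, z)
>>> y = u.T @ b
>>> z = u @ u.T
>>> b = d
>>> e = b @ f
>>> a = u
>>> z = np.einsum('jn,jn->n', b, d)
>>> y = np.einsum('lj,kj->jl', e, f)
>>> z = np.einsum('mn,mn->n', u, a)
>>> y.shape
(11, 11)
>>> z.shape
(5,)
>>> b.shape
(11, 5)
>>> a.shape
(23, 5)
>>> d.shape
(11, 5)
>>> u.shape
(23, 5)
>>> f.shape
(5, 11)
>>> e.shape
(11, 11)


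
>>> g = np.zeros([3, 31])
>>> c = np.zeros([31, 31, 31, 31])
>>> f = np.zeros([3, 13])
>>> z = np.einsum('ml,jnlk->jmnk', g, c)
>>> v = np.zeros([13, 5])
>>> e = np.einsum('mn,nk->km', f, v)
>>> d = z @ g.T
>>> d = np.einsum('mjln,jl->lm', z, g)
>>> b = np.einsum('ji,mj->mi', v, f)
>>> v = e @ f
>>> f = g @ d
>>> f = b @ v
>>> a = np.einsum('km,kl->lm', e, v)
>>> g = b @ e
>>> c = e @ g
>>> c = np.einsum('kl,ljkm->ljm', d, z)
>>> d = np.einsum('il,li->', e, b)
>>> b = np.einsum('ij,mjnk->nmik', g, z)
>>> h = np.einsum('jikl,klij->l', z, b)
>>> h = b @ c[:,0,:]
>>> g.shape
(3, 3)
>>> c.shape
(31, 3, 31)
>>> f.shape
(3, 13)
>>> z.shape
(31, 3, 31, 31)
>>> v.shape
(5, 13)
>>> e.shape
(5, 3)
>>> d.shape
()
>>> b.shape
(31, 31, 3, 31)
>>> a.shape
(13, 3)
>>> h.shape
(31, 31, 3, 31)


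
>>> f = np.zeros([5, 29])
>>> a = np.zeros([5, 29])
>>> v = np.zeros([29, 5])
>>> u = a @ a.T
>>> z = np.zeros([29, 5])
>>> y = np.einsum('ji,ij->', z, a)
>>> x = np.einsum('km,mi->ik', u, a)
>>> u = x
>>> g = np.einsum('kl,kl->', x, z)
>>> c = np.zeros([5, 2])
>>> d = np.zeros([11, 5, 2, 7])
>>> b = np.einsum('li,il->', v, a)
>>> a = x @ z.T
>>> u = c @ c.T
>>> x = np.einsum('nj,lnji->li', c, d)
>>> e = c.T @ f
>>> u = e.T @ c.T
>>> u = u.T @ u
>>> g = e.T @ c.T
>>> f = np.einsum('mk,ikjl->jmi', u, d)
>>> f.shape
(2, 5, 11)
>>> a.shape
(29, 29)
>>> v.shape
(29, 5)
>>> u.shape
(5, 5)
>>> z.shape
(29, 5)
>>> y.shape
()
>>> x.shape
(11, 7)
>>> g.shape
(29, 5)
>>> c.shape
(5, 2)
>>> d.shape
(11, 5, 2, 7)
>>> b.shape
()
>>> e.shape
(2, 29)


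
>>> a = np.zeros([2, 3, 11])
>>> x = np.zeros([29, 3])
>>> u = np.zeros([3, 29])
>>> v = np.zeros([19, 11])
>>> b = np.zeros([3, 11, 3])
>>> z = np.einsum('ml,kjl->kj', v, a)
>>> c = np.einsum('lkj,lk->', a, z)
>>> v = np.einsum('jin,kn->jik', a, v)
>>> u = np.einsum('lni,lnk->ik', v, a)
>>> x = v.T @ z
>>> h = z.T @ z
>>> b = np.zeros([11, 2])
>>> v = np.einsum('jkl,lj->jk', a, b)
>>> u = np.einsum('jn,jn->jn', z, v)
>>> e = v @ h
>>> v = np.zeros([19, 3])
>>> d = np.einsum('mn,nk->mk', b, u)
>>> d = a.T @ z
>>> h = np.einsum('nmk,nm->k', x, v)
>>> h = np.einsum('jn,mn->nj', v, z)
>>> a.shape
(2, 3, 11)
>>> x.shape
(19, 3, 3)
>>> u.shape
(2, 3)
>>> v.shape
(19, 3)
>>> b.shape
(11, 2)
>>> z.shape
(2, 3)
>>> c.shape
()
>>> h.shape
(3, 19)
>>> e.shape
(2, 3)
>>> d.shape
(11, 3, 3)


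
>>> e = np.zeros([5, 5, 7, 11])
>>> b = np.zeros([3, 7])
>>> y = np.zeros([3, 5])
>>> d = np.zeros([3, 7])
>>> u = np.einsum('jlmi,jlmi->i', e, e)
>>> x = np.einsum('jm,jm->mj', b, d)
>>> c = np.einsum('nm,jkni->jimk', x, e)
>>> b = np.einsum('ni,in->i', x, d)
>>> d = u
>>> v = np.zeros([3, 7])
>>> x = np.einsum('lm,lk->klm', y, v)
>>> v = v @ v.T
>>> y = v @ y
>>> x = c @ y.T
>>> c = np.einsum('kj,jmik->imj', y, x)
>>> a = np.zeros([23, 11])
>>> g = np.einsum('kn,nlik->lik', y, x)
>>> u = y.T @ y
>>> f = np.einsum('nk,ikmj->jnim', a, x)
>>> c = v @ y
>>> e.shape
(5, 5, 7, 11)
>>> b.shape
(3,)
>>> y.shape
(3, 5)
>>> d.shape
(11,)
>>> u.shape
(5, 5)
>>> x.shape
(5, 11, 3, 3)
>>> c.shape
(3, 5)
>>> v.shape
(3, 3)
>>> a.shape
(23, 11)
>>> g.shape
(11, 3, 3)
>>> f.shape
(3, 23, 5, 3)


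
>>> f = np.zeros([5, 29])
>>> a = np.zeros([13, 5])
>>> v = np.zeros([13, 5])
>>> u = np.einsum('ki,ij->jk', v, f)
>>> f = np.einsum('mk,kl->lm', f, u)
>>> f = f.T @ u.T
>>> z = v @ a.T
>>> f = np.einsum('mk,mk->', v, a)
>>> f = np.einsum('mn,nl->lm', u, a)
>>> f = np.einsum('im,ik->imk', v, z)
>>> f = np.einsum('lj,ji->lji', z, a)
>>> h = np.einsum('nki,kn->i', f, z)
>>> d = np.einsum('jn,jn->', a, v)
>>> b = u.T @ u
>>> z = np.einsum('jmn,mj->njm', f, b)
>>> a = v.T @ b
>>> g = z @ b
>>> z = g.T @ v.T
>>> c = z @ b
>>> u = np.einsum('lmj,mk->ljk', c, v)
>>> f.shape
(13, 13, 5)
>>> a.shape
(5, 13)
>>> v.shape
(13, 5)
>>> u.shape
(13, 13, 5)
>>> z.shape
(13, 13, 13)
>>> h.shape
(5,)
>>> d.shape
()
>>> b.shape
(13, 13)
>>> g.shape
(5, 13, 13)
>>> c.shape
(13, 13, 13)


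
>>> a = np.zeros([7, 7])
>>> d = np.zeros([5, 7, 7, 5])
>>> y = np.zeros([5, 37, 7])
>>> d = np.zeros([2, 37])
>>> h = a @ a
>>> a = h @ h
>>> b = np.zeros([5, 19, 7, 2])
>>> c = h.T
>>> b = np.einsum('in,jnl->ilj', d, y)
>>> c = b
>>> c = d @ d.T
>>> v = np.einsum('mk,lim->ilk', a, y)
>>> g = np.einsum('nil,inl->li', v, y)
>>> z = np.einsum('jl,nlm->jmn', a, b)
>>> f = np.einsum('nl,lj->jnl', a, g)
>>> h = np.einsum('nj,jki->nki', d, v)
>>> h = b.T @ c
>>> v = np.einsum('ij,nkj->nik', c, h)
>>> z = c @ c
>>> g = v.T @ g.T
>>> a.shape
(7, 7)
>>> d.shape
(2, 37)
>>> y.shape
(5, 37, 7)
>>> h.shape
(5, 7, 2)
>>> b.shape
(2, 7, 5)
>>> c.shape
(2, 2)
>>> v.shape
(5, 2, 7)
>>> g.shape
(7, 2, 7)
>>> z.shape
(2, 2)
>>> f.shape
(5, 7, 7)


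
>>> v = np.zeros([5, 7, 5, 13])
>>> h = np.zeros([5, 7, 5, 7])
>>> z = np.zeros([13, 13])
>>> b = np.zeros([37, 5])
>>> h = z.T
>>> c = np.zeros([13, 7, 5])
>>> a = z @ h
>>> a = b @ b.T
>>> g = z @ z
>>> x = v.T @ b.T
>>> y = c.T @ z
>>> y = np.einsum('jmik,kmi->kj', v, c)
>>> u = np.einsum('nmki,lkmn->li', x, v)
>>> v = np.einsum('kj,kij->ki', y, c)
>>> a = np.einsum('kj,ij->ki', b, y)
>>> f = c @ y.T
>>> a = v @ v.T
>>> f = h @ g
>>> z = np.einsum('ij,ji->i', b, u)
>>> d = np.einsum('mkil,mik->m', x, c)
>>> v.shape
(13, 7)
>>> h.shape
(13, 13)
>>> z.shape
(37,)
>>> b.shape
(37, 5)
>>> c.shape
(13, 7, 5)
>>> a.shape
(13, 13)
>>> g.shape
(13, 13)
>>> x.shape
(13, 5, 7, 37)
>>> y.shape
(13, 5)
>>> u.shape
(5, 37)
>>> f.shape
(13, 13)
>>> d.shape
(13,)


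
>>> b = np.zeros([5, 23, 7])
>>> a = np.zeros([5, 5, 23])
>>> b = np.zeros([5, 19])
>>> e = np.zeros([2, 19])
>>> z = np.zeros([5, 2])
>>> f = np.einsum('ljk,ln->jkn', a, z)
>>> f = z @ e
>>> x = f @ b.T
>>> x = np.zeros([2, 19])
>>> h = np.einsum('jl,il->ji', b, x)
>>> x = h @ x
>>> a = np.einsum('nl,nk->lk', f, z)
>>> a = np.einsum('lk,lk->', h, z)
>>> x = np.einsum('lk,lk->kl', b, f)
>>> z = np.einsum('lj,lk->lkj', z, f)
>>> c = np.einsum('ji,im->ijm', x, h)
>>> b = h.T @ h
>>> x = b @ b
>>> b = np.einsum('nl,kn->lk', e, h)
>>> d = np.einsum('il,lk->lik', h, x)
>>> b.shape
(19, 5)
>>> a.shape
()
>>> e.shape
(2, 19)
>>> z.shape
(5, 19, 2)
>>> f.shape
(5, 19)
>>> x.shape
(2, 2)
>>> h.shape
(5, 2)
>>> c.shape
(5, 19, 2)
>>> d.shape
(2, 5, 2)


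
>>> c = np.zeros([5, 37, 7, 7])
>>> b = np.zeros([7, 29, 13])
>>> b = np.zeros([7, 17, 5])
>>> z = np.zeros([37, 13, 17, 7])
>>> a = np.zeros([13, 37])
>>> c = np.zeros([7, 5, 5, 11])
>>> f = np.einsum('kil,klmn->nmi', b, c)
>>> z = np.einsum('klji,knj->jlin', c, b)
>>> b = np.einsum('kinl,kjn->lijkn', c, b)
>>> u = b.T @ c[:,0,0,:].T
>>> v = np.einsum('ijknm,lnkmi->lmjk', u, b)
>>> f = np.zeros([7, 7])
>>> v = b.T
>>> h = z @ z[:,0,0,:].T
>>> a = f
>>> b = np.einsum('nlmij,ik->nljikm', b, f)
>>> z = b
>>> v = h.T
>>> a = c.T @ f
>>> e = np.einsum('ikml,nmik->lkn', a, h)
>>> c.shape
(7, 5, 5, 11)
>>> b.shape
(11, 5, 5, 7, 7, 17)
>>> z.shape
(11, 5, 5, 7, 7, 17)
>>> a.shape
(11, 5, 5, 7)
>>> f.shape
(7, 7)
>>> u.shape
(5, 7, 17, 5, 7)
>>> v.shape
(5, 11, 5, 5)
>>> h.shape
(5, 5, 11, 5)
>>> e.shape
(7, 5, 5)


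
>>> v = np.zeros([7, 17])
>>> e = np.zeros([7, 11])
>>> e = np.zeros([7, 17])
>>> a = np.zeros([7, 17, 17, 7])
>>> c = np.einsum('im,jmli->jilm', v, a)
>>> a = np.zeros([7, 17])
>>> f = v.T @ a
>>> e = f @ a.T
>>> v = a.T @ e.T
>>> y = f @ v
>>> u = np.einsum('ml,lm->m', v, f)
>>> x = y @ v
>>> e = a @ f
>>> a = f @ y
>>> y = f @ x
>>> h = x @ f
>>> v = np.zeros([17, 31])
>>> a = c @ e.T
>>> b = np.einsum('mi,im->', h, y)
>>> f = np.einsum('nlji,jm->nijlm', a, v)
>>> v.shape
(17, 31)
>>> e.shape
(7, 17)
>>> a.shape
(7, 7, 17, 7)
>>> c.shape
(7, 7, 17, 17)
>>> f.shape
(7, 7, 17, 7, 31)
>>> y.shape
(17, 17)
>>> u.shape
(17,)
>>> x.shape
(17, 17)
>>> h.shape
(17, 17)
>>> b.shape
()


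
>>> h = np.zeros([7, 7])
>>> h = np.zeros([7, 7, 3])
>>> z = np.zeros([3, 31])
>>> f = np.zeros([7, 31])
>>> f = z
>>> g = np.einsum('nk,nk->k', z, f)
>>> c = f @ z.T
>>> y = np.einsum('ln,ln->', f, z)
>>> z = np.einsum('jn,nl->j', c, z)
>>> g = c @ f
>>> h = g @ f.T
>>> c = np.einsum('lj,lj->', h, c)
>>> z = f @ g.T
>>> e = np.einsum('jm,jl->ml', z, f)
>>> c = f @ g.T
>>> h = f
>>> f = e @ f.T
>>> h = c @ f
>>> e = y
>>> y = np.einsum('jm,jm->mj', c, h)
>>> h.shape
(3, 3)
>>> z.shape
(3, 3)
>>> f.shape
(3, 3)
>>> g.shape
(3, 31)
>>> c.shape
(3, 3)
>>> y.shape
(3, 3)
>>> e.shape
()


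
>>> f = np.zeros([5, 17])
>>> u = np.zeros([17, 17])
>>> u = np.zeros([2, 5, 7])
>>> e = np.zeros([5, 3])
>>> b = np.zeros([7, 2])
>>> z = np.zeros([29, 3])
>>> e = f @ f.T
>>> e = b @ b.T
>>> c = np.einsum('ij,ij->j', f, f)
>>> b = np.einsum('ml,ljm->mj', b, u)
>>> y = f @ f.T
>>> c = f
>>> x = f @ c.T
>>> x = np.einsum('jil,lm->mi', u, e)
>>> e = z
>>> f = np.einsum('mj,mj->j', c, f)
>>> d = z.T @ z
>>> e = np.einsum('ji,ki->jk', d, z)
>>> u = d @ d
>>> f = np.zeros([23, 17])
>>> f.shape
(23, 17)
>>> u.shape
(3, 3)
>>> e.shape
(3, 29)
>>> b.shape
(7, 5)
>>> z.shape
(29, 3)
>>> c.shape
(5, 17)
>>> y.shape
(5, 5)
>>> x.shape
(7, 5)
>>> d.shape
(3, 3)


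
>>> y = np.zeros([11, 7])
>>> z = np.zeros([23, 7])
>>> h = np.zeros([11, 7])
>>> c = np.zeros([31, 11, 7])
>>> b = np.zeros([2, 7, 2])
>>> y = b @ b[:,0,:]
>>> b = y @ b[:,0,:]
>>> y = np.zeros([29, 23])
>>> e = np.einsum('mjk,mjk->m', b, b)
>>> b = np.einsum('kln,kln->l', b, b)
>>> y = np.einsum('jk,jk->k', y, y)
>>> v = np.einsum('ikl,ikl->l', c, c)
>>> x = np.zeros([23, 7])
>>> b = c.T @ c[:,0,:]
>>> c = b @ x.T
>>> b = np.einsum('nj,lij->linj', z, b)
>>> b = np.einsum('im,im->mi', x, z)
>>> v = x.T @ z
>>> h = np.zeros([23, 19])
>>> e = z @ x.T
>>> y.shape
(23,)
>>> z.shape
(23, 7)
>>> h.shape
(23, 19)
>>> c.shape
(7, 11, 23)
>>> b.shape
(7, 23)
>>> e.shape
(23, 23)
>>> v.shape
(7, 7)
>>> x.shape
(23, 7)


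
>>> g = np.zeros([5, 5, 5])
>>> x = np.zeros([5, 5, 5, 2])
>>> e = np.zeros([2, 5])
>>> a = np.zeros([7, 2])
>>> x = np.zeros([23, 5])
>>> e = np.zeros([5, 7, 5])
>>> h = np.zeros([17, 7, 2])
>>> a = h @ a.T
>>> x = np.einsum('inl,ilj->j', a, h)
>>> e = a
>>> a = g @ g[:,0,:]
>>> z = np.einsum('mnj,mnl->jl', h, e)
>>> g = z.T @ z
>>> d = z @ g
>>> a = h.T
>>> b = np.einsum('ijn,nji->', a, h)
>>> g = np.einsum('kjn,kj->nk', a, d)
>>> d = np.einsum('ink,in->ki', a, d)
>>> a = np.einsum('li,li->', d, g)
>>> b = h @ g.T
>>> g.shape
(17, 2)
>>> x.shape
(2,)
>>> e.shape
(17, 7, 7)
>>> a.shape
()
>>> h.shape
(17, 7, 2)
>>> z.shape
(2, 7)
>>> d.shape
(17, 2)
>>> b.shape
(17, 7, 17)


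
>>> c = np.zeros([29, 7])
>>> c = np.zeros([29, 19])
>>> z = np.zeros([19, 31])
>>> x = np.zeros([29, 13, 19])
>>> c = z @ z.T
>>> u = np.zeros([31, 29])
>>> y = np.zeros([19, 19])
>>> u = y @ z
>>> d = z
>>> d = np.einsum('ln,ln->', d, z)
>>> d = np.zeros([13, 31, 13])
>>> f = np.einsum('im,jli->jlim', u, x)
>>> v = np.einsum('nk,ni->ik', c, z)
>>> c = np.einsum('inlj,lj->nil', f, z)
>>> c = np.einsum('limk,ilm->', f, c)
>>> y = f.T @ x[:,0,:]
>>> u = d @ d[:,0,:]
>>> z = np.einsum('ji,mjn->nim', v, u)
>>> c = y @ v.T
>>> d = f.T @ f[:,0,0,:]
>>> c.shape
(31, 19, 13, 31)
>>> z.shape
(13, 19, 13)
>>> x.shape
(29, 13, 19)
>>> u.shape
(13, 31, 13)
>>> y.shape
(31, 19, 13, 19)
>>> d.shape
(31, 19, 13, 31)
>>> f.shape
(29, 13, 19, 31)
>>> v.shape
(31, 19)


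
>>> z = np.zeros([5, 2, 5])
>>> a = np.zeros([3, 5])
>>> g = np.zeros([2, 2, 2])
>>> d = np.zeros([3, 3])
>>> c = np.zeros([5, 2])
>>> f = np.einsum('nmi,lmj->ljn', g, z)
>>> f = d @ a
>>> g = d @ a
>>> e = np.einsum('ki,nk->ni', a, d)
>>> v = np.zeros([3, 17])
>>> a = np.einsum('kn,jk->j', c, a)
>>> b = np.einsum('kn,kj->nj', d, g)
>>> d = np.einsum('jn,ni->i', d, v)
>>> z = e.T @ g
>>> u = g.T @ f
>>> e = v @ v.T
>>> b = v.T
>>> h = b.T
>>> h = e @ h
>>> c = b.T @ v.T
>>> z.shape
(5, 5)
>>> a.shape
(3,)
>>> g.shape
(3, 5)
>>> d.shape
(17,)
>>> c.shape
(3, 3)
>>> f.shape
(3, 5)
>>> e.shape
(3, 3)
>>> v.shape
(3, 17)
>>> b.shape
(17, 3)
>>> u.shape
(5, 5)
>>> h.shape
(3, 17)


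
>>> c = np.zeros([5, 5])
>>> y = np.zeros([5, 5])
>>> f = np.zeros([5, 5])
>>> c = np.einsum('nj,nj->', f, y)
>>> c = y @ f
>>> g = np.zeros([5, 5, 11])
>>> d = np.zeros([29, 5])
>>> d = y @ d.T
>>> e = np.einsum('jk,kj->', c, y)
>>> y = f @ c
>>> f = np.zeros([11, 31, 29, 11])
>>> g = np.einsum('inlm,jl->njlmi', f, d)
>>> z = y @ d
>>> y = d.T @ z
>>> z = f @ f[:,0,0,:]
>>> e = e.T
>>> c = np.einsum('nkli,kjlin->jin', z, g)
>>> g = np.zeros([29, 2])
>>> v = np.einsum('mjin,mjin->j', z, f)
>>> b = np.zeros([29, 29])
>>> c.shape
(5, 11, 11)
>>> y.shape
(29, 29)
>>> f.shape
(11, 31, 29, 11)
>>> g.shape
(29, 2)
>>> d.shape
(5, 29)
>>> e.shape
()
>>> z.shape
(11, 31, 29, 11)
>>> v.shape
(31,)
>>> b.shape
(29, 29)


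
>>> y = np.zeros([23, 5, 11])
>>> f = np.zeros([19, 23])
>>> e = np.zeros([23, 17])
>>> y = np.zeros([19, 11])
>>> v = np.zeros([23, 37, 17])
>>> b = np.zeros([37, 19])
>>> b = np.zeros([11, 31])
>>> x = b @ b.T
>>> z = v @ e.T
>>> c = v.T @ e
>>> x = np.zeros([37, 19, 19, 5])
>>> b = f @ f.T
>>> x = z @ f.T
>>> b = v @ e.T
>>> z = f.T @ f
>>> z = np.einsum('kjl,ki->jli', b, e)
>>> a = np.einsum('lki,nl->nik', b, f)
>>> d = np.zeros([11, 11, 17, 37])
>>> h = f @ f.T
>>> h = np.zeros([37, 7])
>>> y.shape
(19, 11)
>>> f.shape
(19, 23)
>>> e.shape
(23, 17)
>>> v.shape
(23, 37, 17)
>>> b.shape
(23, 37, 23)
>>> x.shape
(23, 37, 19)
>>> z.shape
(37, 23, 17)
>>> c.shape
(17, 37, 17)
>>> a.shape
(19, 23, 37)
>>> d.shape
(11, 11, 17, 37)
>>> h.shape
(37, 7)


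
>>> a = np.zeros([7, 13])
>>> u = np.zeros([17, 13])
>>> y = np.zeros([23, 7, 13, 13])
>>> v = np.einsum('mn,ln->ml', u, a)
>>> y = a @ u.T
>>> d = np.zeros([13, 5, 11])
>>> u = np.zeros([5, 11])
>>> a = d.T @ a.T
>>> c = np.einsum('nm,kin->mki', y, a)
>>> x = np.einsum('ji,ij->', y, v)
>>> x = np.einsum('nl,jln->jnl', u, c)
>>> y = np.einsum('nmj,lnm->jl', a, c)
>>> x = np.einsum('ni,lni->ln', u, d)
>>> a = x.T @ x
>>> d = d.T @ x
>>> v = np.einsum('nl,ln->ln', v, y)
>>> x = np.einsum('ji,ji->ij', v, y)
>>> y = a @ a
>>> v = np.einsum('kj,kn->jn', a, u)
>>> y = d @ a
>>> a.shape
(5, 5)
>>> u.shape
(5, 11)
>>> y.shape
(11, 5, 5)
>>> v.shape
(5, 11)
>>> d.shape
(11, 5, 5)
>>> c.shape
(17, 11, 5)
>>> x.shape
(17, 7)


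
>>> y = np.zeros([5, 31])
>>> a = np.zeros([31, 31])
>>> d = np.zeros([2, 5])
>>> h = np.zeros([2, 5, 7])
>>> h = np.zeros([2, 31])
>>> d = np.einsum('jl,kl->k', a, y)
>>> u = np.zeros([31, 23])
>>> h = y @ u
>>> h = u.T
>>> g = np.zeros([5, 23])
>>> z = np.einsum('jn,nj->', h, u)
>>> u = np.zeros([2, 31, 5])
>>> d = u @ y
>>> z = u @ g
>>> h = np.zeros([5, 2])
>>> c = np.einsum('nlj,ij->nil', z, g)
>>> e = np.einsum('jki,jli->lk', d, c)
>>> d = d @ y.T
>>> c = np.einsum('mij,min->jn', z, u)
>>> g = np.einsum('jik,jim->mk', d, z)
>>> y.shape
(5, 31)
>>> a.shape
(31, 31)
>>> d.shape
(2, 31, 5)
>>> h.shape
(5, 2)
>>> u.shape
(2, 31, 5)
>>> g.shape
(23, 5)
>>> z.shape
(2, 31, 23)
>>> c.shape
(23, 5)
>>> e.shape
(5, 31)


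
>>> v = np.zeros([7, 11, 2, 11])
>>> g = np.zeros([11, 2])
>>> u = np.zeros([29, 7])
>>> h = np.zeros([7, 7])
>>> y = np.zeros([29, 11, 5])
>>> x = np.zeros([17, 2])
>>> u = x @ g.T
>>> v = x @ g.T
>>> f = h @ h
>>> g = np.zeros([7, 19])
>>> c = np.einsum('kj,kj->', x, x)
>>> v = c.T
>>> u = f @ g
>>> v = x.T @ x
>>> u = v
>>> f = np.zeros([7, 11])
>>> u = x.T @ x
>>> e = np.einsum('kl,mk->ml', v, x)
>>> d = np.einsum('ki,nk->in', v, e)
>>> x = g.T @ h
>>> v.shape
(2, 2)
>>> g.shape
(7, 19)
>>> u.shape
(2, 2)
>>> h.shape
(7, 7)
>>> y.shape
(29, 11, 5)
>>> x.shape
(19, 7)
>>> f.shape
(7, 11)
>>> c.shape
()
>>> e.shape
(17, 2)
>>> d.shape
(2, 17)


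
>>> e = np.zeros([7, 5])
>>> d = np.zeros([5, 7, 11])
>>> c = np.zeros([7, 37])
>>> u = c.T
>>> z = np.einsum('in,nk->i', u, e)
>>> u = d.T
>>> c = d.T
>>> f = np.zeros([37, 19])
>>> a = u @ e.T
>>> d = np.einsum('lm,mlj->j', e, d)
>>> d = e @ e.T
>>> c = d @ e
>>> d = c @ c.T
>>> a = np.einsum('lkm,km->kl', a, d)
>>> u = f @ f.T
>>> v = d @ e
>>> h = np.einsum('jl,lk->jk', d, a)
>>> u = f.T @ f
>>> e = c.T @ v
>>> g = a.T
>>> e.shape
(5, 5)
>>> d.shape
(7, 7)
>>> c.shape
(7, 5)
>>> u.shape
(19, 19)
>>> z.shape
(37,)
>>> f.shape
(37, 19)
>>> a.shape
(7, 11)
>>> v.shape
(7, 5)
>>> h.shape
(7, 11)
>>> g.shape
(11, 7)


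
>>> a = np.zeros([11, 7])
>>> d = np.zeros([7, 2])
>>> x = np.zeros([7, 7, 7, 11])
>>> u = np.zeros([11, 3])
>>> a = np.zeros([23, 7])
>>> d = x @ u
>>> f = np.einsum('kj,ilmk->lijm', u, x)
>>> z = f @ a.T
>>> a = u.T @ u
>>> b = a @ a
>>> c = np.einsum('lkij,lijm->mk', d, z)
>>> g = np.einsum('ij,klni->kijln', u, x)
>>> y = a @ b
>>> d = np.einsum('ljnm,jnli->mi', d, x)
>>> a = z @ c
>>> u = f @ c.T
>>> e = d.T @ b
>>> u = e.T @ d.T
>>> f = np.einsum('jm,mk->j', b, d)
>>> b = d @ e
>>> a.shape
(7, 7, 3, 7)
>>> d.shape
(3, 11)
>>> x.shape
(7, 7, 7, 11)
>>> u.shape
(3, 3)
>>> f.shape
(3,)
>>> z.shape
(7, 7, 3, 23)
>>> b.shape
(3, 3)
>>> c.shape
(23, 7)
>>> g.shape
(7, 11, 3, 7, 7)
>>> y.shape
(3, 3)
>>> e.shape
(11, 3)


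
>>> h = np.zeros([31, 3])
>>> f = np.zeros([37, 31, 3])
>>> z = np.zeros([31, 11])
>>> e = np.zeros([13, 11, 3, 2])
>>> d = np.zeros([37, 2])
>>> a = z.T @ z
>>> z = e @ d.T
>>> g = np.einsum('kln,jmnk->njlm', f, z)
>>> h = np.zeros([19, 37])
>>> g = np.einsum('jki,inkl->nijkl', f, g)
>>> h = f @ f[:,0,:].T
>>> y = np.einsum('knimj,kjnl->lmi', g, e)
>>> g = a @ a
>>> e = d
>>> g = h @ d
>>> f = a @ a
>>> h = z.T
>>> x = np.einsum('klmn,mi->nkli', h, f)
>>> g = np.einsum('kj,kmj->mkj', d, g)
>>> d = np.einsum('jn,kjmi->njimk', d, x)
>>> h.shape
(37, 3, 11, 13)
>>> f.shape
(11, 11)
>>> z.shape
(13, 11, 3, 37)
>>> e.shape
(37, 2)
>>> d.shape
(2, 37, 11, 3, 13)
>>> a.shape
(11, 11)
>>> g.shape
(31, 37, 2)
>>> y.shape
(2, 31, 37)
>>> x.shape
(13, 37, 3, 11)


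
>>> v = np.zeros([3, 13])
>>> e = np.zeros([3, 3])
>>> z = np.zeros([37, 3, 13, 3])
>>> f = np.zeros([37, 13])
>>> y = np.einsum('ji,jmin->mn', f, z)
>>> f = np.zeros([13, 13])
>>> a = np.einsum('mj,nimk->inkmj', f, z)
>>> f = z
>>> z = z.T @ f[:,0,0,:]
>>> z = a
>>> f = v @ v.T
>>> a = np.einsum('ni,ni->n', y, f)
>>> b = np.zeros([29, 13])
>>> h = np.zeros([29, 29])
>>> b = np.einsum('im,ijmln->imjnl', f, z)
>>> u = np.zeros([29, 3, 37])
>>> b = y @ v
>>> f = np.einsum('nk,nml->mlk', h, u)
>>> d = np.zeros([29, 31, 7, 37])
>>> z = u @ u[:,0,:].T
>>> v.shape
(3, 13)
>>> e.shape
(3, 3)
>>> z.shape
(29, 3, 29)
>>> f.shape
(3, 37, 29)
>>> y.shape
(3, 3)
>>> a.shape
(3,)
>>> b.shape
(3, 13)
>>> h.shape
(29, 29)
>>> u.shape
(29, 3, 37)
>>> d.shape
(29, 31, 7, 37)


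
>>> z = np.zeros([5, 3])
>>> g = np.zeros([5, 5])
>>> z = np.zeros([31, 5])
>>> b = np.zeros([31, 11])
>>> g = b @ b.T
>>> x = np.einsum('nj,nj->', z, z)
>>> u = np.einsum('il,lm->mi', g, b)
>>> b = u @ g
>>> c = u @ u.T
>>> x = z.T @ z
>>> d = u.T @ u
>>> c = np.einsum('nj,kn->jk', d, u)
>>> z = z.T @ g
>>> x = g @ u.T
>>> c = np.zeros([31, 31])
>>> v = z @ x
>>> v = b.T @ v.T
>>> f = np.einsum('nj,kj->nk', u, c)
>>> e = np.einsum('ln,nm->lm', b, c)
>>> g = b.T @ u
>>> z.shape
(5, 31)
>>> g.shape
(31, 31)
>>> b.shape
(11, 31)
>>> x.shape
(31, 11)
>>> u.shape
(11, 31)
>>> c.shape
(31, 31)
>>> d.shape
(31, 31)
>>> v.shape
(31, 5)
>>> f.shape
(11, 31)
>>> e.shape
(11, 31)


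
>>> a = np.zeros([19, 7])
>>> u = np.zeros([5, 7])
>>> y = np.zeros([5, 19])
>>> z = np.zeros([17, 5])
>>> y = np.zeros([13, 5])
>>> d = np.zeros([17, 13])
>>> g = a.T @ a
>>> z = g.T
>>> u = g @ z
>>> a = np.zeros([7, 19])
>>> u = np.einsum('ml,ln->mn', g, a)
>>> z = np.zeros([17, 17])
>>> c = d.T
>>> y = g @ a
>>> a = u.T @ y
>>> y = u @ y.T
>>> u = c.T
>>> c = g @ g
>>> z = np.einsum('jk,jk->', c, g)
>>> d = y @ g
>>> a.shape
(19, 19)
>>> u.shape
(17, 13)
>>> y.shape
(7, 7)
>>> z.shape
()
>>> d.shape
(7, 7)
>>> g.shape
(7, 7)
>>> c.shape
(7, 7)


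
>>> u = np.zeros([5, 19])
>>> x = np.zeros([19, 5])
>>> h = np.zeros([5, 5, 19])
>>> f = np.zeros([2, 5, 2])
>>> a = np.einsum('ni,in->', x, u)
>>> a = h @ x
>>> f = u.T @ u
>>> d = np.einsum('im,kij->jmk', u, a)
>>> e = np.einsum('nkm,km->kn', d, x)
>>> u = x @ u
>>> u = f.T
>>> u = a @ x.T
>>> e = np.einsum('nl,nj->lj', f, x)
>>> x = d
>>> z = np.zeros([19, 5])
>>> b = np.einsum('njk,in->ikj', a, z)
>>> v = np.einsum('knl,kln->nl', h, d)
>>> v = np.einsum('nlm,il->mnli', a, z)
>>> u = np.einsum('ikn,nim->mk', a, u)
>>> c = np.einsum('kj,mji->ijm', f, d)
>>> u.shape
(19, 5)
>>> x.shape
(5, 19, 5)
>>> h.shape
(5, 5, 19)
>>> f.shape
(19, 19)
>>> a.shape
(5, 5, 5)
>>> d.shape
(5, 19, 5)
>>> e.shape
(19, 5)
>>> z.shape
(19, 5)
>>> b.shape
(19, 5, 5)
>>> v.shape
(5, 5, 5, 19)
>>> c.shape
(5, 19, 5)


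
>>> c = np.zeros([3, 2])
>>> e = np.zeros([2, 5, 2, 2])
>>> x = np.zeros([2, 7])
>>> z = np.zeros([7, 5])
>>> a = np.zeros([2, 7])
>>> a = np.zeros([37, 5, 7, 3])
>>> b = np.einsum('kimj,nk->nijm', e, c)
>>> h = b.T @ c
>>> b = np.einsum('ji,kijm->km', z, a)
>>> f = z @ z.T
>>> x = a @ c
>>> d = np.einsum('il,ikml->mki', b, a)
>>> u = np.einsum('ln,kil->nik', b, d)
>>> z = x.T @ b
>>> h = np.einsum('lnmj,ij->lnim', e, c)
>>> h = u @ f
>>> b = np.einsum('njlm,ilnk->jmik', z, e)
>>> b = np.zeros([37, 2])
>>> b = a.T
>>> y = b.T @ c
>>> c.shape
(3, 2)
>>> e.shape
(2, 5, 2, 2)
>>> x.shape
(37, 5, 7, 2)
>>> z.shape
(2, 7, 5, 3)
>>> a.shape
(37, 5, 7, 3)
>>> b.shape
(3, 7, 5, 37)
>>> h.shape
(3, 5, 7)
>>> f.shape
(7, 7)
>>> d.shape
(7, 5, 37)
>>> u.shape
(3, 5, 7)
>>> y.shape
(37, 5, 7, 2)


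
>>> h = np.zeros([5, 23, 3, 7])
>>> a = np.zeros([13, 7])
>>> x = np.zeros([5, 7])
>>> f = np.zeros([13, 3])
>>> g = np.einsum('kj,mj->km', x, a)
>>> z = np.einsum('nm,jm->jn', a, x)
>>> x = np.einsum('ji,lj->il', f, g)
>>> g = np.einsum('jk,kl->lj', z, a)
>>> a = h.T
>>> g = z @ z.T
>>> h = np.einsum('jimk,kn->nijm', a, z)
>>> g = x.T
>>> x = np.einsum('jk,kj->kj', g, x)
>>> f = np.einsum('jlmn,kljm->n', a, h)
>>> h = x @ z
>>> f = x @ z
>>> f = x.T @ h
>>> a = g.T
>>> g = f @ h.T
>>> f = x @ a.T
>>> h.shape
(3, 13)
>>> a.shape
(3, 5)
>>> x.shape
(3, 5)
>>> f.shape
(3, 3)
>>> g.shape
(5, 3)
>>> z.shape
(5, 13)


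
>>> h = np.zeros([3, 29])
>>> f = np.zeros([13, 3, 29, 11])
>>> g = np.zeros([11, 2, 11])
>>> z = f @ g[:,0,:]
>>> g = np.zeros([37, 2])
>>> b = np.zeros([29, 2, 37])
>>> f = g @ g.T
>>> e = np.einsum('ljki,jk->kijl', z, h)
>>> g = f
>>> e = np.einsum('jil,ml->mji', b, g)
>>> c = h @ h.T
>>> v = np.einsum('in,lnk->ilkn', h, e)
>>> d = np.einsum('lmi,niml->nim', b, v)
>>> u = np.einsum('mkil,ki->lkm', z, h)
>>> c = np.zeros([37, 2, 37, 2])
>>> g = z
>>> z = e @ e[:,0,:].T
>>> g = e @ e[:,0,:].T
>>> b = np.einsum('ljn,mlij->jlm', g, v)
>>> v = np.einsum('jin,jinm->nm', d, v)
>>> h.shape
(3, 29)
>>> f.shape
(37, 37)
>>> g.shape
(37, 29, 37)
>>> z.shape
(37, 29, 37)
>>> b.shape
(29, 37, 3)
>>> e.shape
(37, 29, 2)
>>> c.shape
(37, 2, 37, 2)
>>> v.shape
(2, 29)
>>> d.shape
(3, 37, 2)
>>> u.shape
(11, 3, 13)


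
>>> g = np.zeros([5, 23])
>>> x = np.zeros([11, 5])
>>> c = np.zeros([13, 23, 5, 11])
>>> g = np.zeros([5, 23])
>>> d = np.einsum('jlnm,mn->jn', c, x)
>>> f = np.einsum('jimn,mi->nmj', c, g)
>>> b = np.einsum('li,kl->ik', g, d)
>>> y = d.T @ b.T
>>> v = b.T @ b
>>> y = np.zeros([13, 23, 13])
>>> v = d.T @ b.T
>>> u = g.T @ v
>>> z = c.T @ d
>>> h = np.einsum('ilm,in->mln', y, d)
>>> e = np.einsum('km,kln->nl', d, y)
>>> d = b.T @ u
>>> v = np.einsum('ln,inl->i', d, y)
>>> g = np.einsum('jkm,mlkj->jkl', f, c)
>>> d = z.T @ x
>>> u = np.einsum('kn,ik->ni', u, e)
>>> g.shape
(11, 5, 23)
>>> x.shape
(11, 5)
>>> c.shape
(13, 23, 5, 11)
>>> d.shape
(5, 23, 5, 5)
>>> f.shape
(11, 5, 13)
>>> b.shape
(23, 13)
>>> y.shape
(13, 23, 13)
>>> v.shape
(13,)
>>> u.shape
(23, 13)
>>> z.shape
(11, 5, 23, 5)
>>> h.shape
(13, 23, 5)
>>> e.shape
(13, 23)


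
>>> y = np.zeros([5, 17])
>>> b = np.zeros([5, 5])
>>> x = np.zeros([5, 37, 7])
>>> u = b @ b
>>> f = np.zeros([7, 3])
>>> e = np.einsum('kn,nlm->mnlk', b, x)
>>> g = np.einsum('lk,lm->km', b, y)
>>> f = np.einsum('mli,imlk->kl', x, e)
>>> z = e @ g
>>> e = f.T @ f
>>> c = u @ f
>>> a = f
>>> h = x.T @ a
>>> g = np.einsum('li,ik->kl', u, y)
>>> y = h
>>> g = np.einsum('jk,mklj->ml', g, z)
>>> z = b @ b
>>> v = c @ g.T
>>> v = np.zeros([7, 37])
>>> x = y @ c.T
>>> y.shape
(7, 37, 37)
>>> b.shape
(5, 5)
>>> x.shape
(7, 37, 5)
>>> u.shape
(5, 5)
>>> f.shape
(5, 37)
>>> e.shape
(37, 37)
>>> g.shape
(7, 37)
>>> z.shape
(5, 5)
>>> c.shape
(5, 37)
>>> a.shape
(5, 37)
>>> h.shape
(7, 37, 37)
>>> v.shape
(7, 37)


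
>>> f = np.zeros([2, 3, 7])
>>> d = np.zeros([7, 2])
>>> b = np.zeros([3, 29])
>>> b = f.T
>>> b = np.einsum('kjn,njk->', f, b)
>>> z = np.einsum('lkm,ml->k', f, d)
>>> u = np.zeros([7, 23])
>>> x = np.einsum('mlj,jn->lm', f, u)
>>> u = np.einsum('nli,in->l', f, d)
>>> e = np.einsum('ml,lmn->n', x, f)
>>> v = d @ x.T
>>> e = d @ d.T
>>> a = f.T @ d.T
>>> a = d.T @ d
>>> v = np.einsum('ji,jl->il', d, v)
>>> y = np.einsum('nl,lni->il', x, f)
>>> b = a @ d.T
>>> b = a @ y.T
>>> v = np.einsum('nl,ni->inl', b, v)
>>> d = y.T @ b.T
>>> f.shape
(2, 3, 7)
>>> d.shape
(2, 2)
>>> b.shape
(2, 7)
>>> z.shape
(3,)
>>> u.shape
(3,)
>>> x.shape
(3, 2)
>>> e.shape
(7, 7)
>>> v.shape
(3, 2, 7)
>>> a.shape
(2, 2)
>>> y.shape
(7, 2)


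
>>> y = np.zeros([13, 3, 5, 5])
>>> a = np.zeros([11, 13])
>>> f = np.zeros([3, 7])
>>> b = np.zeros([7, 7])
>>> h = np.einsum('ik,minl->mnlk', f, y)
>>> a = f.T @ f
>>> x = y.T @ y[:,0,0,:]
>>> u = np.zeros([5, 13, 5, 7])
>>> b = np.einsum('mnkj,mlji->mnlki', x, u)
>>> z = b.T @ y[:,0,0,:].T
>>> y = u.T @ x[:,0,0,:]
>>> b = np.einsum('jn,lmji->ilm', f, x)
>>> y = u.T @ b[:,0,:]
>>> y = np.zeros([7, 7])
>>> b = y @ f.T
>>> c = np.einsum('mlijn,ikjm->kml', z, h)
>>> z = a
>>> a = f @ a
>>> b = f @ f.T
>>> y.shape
(7, 7)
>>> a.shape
(3, 7)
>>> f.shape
(3, 7)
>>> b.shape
(3, 3)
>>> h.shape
(13, 5, 5, 7)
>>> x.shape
(5, 5, 3, 5)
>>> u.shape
(5, 13, 5, 7)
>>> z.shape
(7, 7)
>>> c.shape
(5, 7, 3)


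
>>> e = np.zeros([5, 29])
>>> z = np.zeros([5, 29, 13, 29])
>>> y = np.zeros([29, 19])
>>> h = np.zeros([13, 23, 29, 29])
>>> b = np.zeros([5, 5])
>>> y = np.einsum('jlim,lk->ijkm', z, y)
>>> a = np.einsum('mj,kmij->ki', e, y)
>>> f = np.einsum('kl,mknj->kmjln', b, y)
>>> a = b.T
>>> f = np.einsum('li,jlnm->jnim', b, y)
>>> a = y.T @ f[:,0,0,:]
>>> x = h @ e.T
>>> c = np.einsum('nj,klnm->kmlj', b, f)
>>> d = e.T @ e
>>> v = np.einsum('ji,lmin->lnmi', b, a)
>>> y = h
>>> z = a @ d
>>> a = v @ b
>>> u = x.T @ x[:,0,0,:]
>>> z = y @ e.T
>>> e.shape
(5, 29)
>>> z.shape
(13, 23, 29, 5)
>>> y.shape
(13, 23, 29, 29)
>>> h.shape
(13, 23, 29, 29)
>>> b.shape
(5, 5)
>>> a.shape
(29, 29, 19, 5)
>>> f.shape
(13, 19, 5, 29)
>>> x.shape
(13, 23, 29, 5)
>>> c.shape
(13, 29, 19, 5)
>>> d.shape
(29, 29)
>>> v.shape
(29, 29, 19, 5)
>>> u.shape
(5, 29, 23, 5)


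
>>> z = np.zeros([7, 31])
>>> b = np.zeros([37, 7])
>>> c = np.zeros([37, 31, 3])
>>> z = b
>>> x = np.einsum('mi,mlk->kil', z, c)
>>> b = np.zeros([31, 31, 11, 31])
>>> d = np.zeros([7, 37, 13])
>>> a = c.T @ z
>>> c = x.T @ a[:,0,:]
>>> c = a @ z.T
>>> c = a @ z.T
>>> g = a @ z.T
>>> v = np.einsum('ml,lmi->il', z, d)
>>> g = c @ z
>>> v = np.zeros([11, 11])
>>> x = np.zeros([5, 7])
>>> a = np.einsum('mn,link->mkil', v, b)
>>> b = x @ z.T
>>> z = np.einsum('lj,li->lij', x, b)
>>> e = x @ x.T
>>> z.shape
(5, 37, 7)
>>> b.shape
(5, 37)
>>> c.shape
(3, 31, 37)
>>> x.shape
(5, 7)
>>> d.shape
(7, 37, 13)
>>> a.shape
(11, 31, 31, 31)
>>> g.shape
(3, 31, 7)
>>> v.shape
(11, 11)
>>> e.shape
(5, 5)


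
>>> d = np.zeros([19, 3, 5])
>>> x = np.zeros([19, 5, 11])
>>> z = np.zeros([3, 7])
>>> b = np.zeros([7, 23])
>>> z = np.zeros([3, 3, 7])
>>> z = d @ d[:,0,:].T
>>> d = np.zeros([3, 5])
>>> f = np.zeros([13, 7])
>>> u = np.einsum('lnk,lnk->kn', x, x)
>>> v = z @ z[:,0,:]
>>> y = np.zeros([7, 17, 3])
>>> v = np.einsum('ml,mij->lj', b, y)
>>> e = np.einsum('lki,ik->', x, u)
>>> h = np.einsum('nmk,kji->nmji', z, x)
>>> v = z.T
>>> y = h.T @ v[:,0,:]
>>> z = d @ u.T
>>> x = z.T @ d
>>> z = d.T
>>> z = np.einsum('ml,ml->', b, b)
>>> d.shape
(3, 5)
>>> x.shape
(11, 5)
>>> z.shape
()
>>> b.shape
(7, 23)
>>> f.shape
(13, 7)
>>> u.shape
(11, 5)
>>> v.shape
(19, 3, 19)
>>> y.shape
(11, 5, 3, 19)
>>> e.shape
()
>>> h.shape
(19, 3, 5, 11)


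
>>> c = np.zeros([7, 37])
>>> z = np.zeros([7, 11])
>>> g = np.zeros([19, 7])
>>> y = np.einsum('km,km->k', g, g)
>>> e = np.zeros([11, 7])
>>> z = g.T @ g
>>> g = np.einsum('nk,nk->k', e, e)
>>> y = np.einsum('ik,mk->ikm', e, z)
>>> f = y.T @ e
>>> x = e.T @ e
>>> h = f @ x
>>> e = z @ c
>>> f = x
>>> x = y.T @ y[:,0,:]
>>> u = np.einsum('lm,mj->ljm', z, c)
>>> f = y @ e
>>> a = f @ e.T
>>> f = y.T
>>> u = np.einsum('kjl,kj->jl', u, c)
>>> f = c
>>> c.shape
(7, 37)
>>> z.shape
(7, 7)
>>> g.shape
(7,)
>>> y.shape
(11, 7, 7)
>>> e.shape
(7, 37)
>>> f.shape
(7, 37)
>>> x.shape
(7, 7, 7)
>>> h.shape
(7, 7, 7)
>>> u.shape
(37, 7)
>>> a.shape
(11, 7, 7)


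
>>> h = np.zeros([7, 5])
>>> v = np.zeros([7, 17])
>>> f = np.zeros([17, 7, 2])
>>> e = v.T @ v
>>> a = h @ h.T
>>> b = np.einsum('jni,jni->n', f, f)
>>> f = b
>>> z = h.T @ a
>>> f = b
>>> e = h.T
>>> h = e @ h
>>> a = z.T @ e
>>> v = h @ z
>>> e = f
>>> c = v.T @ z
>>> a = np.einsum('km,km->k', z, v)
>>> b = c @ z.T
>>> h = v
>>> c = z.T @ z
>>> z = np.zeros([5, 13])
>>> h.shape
(5, 7)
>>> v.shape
(5, 7)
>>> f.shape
(7,)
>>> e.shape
(7,)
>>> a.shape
(5,)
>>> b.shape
(7, 5)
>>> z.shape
(5, 13)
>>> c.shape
(7, 7)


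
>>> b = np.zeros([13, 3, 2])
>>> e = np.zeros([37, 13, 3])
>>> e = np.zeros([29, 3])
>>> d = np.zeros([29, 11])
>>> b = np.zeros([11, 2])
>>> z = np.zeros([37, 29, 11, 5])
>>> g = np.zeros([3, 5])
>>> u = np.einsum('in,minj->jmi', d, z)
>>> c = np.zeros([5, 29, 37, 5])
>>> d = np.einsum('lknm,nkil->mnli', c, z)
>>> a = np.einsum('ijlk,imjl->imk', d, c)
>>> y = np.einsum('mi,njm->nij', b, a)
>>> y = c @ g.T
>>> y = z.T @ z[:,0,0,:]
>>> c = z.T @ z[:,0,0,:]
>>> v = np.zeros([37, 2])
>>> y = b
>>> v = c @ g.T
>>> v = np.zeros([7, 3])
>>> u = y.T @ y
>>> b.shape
(11, 2)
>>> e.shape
(29, 3)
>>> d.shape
(5, 37, 5, 11)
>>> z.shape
(37, 29, 11, 5)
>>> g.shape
(3, 5)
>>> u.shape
(2, 2)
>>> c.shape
(5, 11, 29, 5)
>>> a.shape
(5, 29, 11)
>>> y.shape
(11, 2)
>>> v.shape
(7, 3)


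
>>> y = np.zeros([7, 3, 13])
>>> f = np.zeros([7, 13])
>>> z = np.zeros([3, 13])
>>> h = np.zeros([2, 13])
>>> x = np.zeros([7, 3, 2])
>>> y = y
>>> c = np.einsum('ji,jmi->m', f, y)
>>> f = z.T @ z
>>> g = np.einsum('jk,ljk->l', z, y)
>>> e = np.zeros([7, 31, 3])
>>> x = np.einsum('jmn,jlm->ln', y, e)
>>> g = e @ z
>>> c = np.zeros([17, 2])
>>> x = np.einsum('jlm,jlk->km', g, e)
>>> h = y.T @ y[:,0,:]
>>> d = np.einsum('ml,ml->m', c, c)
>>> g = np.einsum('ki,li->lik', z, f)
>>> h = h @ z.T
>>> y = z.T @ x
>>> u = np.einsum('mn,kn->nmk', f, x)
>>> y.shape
(13, 13)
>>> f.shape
(13, 13)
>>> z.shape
(3, 13)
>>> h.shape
(13, 3, 3)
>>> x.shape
(3, 13)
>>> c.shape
(17, 2)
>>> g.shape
(13, 13, 3)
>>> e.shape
(7, 31, 3)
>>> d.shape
(17,)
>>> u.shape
(13, 13, 3)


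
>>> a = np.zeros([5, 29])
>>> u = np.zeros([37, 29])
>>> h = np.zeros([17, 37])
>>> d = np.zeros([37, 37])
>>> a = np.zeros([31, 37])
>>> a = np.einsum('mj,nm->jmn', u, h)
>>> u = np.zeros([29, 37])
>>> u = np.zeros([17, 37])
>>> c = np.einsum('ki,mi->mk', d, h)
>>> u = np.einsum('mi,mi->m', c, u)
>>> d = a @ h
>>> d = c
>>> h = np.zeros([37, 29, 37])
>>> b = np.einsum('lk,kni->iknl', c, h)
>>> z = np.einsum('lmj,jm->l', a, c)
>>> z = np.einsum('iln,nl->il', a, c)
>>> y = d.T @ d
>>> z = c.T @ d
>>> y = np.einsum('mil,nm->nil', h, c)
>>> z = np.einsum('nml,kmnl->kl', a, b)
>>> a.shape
(29, 37, 17)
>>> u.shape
(17,)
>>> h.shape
(37, 29, 37)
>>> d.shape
(17, 37)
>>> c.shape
(17, 37)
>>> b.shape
(37, 37, 29, 17)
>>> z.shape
(37, 17)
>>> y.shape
(17, 29, 37)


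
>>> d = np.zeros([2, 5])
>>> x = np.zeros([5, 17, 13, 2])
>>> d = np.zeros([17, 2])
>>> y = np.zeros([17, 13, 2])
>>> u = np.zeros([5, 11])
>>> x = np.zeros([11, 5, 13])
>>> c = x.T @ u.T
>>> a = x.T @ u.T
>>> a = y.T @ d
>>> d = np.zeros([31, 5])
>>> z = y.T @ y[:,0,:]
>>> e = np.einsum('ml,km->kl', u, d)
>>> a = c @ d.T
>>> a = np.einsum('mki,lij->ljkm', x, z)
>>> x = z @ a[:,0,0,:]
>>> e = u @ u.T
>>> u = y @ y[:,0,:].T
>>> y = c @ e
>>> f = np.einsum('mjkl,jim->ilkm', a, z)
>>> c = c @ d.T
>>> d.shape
(31, 5)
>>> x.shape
(2, 13, 11)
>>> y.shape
(13, 5, 5)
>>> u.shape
(17, 13, 17)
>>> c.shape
(13, 5, 31)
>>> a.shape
(2, 2, 5, 11)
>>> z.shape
(2, 13, 2)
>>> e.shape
(5, 5)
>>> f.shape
(13, 11, 5, 2)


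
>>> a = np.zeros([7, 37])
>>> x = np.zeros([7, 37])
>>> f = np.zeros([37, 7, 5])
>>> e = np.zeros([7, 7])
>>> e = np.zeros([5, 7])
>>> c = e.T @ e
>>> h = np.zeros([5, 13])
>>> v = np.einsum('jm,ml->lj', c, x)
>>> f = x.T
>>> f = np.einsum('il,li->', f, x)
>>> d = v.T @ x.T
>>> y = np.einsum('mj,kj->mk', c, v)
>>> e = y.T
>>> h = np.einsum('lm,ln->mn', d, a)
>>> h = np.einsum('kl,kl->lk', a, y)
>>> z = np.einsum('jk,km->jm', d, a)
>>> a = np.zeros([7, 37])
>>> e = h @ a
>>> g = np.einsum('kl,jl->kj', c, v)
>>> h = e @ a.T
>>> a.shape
(7, 37)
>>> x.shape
(7, 37)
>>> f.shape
()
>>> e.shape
(37, 37)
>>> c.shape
(7, 7)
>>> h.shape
(37, 7)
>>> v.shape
(37, 7)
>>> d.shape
(7, 7)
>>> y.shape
(7, 37)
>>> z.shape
(7, 37)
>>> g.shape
(7, 37)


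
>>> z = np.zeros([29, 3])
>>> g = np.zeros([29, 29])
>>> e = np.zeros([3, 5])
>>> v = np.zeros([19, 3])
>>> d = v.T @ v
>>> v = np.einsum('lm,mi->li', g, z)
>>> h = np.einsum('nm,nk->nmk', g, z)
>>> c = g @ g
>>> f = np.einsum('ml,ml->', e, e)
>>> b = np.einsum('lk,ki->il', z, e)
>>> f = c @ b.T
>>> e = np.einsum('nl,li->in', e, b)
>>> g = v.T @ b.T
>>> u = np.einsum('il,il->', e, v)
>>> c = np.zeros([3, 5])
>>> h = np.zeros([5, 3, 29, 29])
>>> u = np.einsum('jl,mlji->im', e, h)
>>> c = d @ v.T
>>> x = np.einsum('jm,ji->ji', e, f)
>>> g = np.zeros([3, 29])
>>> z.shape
(29, 3)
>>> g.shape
(3, 29)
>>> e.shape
(29, 3)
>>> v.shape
(29, 3)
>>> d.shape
(3, 3)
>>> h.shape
(5, 3, 29, 29)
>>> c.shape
(3, 29)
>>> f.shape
(29, 5)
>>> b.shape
(5, 29)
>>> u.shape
(29, 5)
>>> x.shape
(29, 5)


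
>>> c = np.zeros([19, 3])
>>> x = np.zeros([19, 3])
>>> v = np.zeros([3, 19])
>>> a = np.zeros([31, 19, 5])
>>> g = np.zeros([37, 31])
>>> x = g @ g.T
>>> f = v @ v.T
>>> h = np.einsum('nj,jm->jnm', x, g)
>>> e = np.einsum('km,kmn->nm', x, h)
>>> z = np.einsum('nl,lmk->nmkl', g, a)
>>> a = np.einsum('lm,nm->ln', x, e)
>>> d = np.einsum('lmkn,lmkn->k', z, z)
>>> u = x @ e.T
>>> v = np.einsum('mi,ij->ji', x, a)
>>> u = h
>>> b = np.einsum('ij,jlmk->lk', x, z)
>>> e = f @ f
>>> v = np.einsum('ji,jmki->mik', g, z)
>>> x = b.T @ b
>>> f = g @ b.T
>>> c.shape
(19, 3)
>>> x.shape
(31, 31)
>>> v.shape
(19, 31, 5)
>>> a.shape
(37, 31)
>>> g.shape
(37, 31)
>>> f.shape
(37, 19)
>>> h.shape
(37, 37, 31)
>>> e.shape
(3, 3)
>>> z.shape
(37, 19, 5, 31)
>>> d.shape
(5,)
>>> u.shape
(37, 37, 31)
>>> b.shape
(19, 31)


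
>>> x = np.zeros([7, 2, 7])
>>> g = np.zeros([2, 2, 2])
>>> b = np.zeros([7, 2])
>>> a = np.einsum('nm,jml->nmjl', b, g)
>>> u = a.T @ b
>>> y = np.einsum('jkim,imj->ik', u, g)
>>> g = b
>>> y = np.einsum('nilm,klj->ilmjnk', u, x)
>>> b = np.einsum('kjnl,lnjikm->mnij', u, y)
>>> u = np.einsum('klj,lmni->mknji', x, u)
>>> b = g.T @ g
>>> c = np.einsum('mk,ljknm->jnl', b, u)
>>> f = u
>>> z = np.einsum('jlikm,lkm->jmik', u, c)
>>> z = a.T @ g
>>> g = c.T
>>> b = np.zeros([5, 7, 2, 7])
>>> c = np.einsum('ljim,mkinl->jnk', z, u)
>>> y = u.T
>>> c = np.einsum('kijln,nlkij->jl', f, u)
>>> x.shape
(7, 2, 7)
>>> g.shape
(2, 7, 7)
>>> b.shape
(5, 7, 2, 7)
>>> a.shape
(7, 2, 2, 2)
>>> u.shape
(2, 7, 2, 7, 2)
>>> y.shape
(2, 7, 2, 7, 2)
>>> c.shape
(2, 7)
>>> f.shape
(2, 7, 2, 7, 2)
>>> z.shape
(2, 2, 2, 2)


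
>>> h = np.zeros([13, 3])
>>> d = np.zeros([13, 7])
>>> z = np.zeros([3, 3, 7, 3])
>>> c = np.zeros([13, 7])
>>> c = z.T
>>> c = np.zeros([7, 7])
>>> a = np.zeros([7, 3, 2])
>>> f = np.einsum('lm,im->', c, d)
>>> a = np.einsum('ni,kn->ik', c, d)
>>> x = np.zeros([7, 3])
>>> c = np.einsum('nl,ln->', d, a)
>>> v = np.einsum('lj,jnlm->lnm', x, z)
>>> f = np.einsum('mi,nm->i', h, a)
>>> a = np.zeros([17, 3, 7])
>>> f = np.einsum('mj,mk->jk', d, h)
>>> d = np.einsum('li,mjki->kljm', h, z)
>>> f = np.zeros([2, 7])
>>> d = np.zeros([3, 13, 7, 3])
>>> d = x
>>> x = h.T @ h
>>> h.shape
(13, 3)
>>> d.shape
(7, 3)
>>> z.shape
(3, 3, 7, 3)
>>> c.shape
()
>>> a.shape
(17, 3, 7)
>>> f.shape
(2, 7)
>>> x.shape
(3, 3)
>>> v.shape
(7, 3, 3)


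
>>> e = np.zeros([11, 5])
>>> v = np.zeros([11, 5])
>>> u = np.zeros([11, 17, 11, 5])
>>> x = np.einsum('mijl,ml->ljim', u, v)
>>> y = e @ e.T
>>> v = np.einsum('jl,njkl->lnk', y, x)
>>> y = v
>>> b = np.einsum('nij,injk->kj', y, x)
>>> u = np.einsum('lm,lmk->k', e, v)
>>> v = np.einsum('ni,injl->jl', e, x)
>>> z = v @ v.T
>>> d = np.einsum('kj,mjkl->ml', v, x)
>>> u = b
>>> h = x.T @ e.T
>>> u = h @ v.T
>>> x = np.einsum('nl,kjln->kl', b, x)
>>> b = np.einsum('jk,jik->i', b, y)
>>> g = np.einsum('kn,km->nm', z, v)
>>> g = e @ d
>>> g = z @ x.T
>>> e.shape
(11, 5)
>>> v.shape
(17, 11)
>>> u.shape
(11, 17, 11, 17)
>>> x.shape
(5, 17)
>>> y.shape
(11, 5, 17)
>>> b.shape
(5,)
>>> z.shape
(17, 17)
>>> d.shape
(5, 11)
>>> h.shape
(11, 17, 11, 11)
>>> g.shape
(17, 5)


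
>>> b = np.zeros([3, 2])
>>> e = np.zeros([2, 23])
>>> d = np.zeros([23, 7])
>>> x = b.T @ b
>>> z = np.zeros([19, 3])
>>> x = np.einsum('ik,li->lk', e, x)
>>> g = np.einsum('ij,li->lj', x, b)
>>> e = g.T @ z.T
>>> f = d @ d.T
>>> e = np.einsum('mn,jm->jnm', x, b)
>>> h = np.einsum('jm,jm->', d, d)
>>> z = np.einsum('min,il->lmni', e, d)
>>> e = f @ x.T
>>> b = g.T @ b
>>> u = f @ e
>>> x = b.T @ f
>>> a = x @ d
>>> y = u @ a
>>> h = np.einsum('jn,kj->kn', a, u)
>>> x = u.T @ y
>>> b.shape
(23, 2)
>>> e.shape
(23, 2)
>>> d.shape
(23, 7)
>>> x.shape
(2, 7)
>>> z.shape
(7, 3, 2, 23)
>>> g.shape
(3, 23)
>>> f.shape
(23, 23)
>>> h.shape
(23, 7)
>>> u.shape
(23, 2)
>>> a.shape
(2, 7)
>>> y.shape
(23, 7)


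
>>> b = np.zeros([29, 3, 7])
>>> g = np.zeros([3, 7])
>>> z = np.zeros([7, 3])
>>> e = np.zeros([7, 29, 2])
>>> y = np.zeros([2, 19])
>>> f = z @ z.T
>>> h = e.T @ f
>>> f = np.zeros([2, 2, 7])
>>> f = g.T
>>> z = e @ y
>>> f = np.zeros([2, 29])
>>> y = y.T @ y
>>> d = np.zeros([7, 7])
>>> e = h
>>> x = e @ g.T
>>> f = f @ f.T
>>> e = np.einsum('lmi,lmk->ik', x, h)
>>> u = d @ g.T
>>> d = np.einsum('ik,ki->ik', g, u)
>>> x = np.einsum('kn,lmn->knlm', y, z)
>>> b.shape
(29, 3, 7)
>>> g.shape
(3, 7)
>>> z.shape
(7, 29, 19)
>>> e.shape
(3, 7)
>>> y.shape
(19, 19)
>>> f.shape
(2, 2)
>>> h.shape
(2, 29, 7)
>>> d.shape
(3, 7)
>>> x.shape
(19, 19, 7, 29)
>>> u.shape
(7, 3)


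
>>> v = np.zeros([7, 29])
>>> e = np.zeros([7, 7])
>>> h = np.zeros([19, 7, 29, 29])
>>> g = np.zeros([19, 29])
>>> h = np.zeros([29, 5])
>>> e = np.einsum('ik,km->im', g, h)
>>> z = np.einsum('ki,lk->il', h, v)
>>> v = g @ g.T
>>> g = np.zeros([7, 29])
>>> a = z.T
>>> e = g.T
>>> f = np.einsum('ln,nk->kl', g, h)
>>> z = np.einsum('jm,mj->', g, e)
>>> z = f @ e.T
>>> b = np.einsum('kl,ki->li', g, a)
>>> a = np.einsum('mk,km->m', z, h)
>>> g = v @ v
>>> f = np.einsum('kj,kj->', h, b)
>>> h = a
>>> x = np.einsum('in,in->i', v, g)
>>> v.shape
(19, 19)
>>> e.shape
(29, 7)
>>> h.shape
(5,)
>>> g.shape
(19, 19)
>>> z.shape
(5, 29)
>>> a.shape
(5,)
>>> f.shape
()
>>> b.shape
(29, 5)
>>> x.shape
(19,)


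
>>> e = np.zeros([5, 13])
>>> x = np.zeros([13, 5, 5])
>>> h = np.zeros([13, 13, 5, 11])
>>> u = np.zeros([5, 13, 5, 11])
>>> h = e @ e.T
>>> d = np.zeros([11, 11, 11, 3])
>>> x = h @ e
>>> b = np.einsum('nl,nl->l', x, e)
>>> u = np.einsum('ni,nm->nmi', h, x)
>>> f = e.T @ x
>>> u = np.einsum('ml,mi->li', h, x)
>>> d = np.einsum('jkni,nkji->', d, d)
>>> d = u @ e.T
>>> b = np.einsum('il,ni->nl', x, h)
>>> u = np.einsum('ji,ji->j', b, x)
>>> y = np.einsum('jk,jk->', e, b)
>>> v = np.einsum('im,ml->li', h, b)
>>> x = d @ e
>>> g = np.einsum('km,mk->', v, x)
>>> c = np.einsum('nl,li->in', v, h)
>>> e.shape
(5, 13)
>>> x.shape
(5, 13)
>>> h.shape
(5, 5)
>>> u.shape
(5,)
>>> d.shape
(5, 5)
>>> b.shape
(5, 13)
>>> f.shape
(13, 13)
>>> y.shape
()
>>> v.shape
(13, 5)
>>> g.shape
()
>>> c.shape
(5, 13)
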